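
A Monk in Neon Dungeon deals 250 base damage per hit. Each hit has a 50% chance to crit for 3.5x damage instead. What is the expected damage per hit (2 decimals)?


E[dmg] = base * (1 + crit_chance * (crit_mult - 1))
cc as decimal = 50/100 = 0.5
cm - 1 = 3.5 - 1 = 2.5
Bonus factor = 0.5 * 2.5 = 1.25
Total multiplier = 1 + 1.25 = 2.25
Expected damage = 250 * 2.25 = 562.50

562.50 damage


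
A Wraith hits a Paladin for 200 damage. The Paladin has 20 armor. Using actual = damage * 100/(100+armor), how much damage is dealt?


actual = 200 * 100 / (100 + 20)
= 200 * 100 / 120
= 20000 / 120
= 166.67

166.67 damage


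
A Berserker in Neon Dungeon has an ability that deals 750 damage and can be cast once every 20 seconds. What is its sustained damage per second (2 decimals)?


DPS = damage / cooldown
= 750 / 20
= 37.50

37.50 DPS


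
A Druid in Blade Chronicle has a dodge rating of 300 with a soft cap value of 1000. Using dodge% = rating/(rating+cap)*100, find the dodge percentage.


dodge% = 300 / (300 + 1000) * 100
= 300 / 1300 * 100
= 0.230769 * 100
= 23.08%

23.08%


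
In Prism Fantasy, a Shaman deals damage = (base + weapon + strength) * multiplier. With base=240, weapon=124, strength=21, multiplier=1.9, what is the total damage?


Sum base + weapon + str = 240 + 124 + 21 = 385
Multiply by 1.9:
385 * 1.9 = 731.5

731.5 damage


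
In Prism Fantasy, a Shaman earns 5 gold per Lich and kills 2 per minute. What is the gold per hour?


Gold per minute = 5 * 2 = 10
Gold per hour = 10 * 60 = 600

600 gold/hour


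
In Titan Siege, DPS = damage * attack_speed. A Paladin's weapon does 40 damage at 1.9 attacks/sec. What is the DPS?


DPS = damage * attack_speed
= 40 * 1.9
= 76.0

76.0 DPS


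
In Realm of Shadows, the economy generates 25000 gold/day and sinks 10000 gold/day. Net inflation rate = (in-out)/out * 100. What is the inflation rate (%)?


Net gold = 25000 - 10000 = 15000
Inflation rate = net / sunk * 100 = 15000 / 10000 * 100
= 1.5 * 100
= 150.00%

150.00%


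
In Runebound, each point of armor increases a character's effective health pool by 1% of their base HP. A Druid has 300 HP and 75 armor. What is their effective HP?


EHP = 300 * (1 + 75/100)
= 300 * (1 + 0.75)
= 300 * 1.75
= 525.0

525.0 EHP


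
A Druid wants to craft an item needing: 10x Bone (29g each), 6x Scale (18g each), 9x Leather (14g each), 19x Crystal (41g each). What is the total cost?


Cost breakdown:
  Bone: 10 * 29 = 290
  Scale: 6 * 18 = 108
  Leather: 9 * 14 = 126
  Crystal: 19 * 41 = 779
Total = 290 + 108 + 126 + 779 = 1303

1303 gold


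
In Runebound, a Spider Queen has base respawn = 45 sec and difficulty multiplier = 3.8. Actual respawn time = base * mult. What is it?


Respawn time = base * multiplier
= 45 * 3.8
= 171.0 seconds

171.0 seconds


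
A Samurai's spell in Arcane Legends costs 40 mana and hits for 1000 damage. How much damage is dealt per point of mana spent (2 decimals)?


Efficiency = damage / mana
= 1000 / 40
= 25.00

25.00 dmg/mana


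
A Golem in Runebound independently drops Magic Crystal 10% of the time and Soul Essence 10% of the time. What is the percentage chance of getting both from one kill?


For independent events, P(both) = P(A) * P(B)
= 10% * 10%
= 100 / 100 %
= 1.0%

1.0%


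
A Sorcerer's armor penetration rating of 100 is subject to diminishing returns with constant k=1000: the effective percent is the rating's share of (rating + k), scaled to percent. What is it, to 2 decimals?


effective% = rating / (rating + k) * 100
= 100 / (100 + 1000) * 100
= 100 / 1100 * 100
= 0.090909 * 100
= 9.09%

9.09%


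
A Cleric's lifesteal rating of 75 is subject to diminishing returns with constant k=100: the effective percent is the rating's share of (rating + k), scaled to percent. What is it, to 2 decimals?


effective% = rating / (rating + k) * 100
= 75 / (75 + 100) * 100
= 75 / 175 * 100
= 0.428571 * 100
= 42.86%

42.86%


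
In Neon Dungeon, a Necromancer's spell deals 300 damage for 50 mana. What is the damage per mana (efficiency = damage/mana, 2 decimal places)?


Efficiency = damage / mana
= 300 / 50
= 6.00

6.00 dmg/mana


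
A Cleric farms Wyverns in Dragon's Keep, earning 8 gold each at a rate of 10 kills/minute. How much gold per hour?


Gold per minute = 8 * 10 = 80
Gold per hour = 80 * 60 = 4800

4800 gold/hour


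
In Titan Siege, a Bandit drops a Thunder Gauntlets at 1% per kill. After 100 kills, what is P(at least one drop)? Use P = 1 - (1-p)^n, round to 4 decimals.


P(at least one) = 1 - P(none) = 1 - (1-p)^n
p = 1/100 = 0.01
1 - p = 0.99
(1 - p)^100 = 0.99^100 = 0.366032
P(at least one) = 1 - 0.366032 = 0.6340

0.6340


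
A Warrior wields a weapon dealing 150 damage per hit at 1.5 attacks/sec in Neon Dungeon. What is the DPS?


DPS = damage * attack_speed
= 150 * 1.5
= 225.0

225.0 DPS


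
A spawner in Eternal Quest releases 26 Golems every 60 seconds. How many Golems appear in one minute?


Spawns per minute = count * (60 / interval)
= 26 * (60 / 60)
= 26 * 1.0
= 26.0

26.0 per minute


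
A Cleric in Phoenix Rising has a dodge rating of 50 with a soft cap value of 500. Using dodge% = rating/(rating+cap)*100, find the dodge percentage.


dodge% = 50 / (50 + 500) * 100
= 50 / 550 * 100
= 0.090909 * 100
= 9.09%

9.09%


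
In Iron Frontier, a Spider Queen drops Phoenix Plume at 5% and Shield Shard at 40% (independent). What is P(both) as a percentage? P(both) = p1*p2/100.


For independent events, P(both) = P(A) * P(B)
= 5% * 40%
= 200 / 100 %
= 2.0%

2.0%


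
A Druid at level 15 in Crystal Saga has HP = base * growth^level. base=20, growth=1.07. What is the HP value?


value = base * growth^level
= 20 * 1.07^15
= 20 * 2.759032
= 55.18

55.18 HP


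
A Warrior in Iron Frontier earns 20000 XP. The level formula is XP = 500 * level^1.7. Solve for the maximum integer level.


XP = 500 * level^1.7, so level = (XP / 500)^(1/1.7)
= (20000 / 500)^(1/1.7)
= 40.0^0.5882
= 8.7577
Floor: level = 8

level 8


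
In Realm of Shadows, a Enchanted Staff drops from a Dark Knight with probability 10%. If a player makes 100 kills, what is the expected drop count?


Expected drops = kills * (drop_rate / 100)
= 100 * (10 / 100)
= 100 * 0.1
= 10.0

10.0 drops


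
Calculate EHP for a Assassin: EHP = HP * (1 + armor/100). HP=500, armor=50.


EHP = 500 * (1 + 50/100)
= 500 * (1 + 0.5)
= 500 * 1.5
= 750.0

750.0 EHP


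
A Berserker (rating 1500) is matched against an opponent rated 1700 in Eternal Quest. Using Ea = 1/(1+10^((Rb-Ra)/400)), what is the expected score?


Elo expected score: Ea = 1/(1 + 10^((Rb-Ra)/400))
Rb - Ra = 1700 - 1500 = 200
(Rb-Ra)/400 = 200/400 = 0.5
10^0.5 = 3.162278
Ea = 1/(1 + 3.162278) = 1/4.162278 = 0.2403

0.2403


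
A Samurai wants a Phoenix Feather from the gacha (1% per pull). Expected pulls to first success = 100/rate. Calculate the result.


Expected pulls for a geometric distribution = 1/p = 100 / rate%
= 100 / 1
= 100.0

100.0 pulls


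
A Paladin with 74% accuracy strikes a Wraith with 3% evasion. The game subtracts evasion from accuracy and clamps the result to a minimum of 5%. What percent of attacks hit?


accuracy - evasion = 74 - 3 = 71
Apply floor: max(71, 5) = 71
Hit chance = 71%

71%


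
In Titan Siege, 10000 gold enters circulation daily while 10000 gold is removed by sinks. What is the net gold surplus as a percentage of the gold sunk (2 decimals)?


Net gold = 10000 - 10000 = 0
Inflation rate = net / sunk * 100 = 0 / 10000 * 100
= 0.0 * 100
= 0.00%

0.00%


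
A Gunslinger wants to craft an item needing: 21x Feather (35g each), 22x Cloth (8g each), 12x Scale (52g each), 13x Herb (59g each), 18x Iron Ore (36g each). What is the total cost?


Cost breakdown:
  Feather: 21 * 35 = 735
  Cloth: 22 * 8 = 176
  Scale: 12 * 52 = 624
  Herb: 13 * 59 = 767
  Iron Ore: 18 * 36 = 648
Total = 735 + 176 + 624 + 767 + 648 = 2950

2950 gold


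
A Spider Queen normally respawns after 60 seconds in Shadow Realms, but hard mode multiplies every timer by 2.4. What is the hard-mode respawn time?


Respawn time = base * multiplier
= 60 * 2.4
= 144.0 seconds

144.0 seconds


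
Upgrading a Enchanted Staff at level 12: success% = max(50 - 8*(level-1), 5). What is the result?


raw_rate = 50 - 8 * (12 - 1)
= 50 - 8 * 11
= 50 - 88
= -38
Apply floor: max(-38, 5) = 5%

5%


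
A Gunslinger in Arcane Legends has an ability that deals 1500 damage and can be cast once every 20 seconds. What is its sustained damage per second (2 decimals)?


DPS = damage / cooldown
= 1500 / 20
= 75.00

75.00 DPS


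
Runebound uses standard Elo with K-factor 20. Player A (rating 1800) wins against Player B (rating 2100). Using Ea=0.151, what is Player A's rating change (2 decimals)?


Elo update: delta = K * (S - Ea), where S = 1 (wins)
S - Ea = 1 - 0.151 = 0.849
Rating change = 20 * 0.849
= 16.98

16.98 rating points


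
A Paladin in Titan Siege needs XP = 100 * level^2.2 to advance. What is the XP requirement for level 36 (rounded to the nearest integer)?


XP = 100 * level^2.2
Substitute level = 36:
XP = 100 * 36^2.2
= 100 * 2653.7836
= 265378

265378 XP


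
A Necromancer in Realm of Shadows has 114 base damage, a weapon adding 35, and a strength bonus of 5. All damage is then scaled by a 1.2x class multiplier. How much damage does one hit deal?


Sum base + weapon + str = 114 + 35 + 5 = 154
Multiply by 1.2:
154 * 1.2 = 184.8

184.8 damage


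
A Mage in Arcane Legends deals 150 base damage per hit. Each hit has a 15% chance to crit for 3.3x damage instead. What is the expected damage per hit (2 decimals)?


E[dmg] = base * (1 + crit_chance * (crit_mult - 1))
cc as decimal = 15/100 = 0.15
cm - 1 = 3.3 - 1 = 2.3
Bonus factor = 0.15 * 2.3 = 0.345
Total multiplier = 1 + 0.345 = 1.345
Expected damage = 150 * 1.345 = 201.75

201.75 damage


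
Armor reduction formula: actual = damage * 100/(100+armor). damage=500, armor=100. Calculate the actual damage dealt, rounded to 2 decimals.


actual = 500 * 100 / (100 + 100)
= 500 * 100 / 200
= 50000 / 200
= 250.00

250.00 damage


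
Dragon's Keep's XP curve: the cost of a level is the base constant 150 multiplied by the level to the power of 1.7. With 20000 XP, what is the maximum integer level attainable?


XP = 150 * level^1.7, so level = (XP / 150)^(1/1.7)
= (20000 / 150)^(1/1.7)
= 133.3333^0.5882
= 17.7813
Floor: level = 17

level 17


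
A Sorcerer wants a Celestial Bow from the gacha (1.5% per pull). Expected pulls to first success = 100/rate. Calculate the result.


Expected pulls for a geometric distribution = 1/p = 100 / rate%
= 100 / 1.5
= 66.67

66.67 pulls


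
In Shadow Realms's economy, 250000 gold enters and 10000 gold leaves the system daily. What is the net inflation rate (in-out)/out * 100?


Net gold = 250000 - 10000 = 240000
Inflation rate = net / sunk * 100 = 240000 / 10000 * 100
= 24.0 * 100
= 2400.00%

2400.00%


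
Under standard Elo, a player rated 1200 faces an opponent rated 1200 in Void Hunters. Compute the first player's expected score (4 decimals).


Elo expected score: Ea = 1/(1 + 10^((Rb-Ra)/400))
Rb - Ra = 1200 - 1200 = 0
(Rb-Ra)/400 = 0/400 = 0.0
10^0.0 = 1.0
Ea = 1/(1 + 1.0) = 1/2.0 = 0.5000

0.5000


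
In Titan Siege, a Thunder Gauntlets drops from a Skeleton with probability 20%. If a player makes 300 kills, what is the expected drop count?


Expected drops = kills * (drop_rate / 100)
= 300 * (20 / 100)
= 300 * 0.2
= 60.0

60.0 drops


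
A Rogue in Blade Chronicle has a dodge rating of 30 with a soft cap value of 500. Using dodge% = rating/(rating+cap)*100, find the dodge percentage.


dodge% = 30 / (30 + 500) * 100
= 30 / 530 * 100
= 0.056604 * 100
= 5.66%

5.66%


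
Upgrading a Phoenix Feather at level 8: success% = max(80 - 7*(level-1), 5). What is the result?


raw_rate = 80 - 7 * (8 - 1)
= 80 - 7 * 7
= 80 - 49
= 31
Apply floor: max(31, 5) = 31%

31%


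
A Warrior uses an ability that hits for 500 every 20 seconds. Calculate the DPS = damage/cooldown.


DPS = damage / cooldown
= 500 / 20
= 25.00

25.00 DPS


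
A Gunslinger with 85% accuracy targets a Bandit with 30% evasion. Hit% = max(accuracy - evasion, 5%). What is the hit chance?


accuracy - evasion = 85 - 30 = 55
Apply floor: max(55, 5) = 55
Hit chance = 55%

55%


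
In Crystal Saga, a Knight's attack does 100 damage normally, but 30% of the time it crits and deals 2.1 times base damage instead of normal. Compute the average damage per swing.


E[dmg] = base * (1 + crit_chance * (crit_mult - 1))
cc as decimal = 30/100 = 0.3
cm - 1 = 2.1 - 1 = 1.1
Bonus factor = 0.3 * 1.1 = 0.33
Total multiplier = 1 + 0.33 = 1.33
Expected damage = 100 * 1.33 = 133.00

133.00 damage


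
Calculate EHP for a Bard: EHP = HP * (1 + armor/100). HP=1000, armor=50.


EHP = 1000 * (1 + 50/100)
= 1000 * (1 + 0.5)
= 1000 * 1.5
= 1500.0

1500.0 EHP


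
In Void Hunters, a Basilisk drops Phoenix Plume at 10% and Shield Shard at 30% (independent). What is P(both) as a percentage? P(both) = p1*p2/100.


For independent events, P(both) = P(A) * P(B)
= 10% * 30%
= 300 / 100 %
= 3.0%

3.0%


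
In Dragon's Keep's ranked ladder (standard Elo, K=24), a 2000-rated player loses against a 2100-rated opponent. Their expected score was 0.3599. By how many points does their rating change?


Elo update: delta = K * (S - Ea), where S = 0 (loses)
S - Ea = 0 - 0.3599 = -0.3599
Rating change = 24 * -0.3599
= -8.64

-8.64 rating points


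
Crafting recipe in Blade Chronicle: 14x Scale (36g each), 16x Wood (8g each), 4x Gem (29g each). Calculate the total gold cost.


Cost breakdown:
  Scale: 14 * 36 = 504
  Wood: 16 * 8 = 128
  Gem: 4 * 29 = 116
Total = 504 + 128 + 116 = 748

748 gold


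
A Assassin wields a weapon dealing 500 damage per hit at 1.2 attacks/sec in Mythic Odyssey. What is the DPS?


DPS = damage * attack_speed
= 500 * 1.2
= 600.0

600.0 DPS


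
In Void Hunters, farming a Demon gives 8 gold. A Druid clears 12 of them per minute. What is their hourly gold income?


Gold per minute = 8 * 12 = 96
Gold per hour = 96 * 60 = 5760

5760 gold/hour


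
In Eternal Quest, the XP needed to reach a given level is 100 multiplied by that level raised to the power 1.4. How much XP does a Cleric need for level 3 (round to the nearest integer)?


XP = 100 * level^1.4
Substitute level = 3:
XP = 100 * 3^1.4
= 100 * 4.6555
= 466

466 XP


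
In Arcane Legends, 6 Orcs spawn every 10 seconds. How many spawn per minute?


Spawns per minute = count * (60 / interval)
= 6 * (60 / 10)
= 6 * 6.0
= 36.0

36.0 per minute


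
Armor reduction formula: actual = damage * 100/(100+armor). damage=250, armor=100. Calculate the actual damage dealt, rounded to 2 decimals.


actual = 250 * 100 / (100 + 100)
= 250 * 100 / 200
= 25000 / 200
= 125.00

125.00 damage


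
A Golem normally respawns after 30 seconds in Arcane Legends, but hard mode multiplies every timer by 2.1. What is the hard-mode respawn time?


Respawn time = base * multiplier
= 30 * 2.1
= 63.0 seconds

63.0 seconds


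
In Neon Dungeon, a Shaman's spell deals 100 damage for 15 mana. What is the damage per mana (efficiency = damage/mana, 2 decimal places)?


Efficiency = damage / mana
= 100 / 15
= 6.67

6.67 dmg/mana


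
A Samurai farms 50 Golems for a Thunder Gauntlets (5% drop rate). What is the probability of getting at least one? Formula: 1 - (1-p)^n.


P(at least one) = 1 - P(none) = 1 - (1-p)^n
p = 5/100 = 0.05
1 - p = 0.95
(1 - p)^50 = 0.95^50 = 0.076945
P(at least one) = 1 - 0.076945 = 0.9231

0.9231


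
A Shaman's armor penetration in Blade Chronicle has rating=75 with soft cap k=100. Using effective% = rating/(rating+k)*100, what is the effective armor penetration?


effective% = rating / (rating + k) * 100
= 75 / (75 + 100) * 100
= 75 / 175 * 100
= 0.428571 * 100
= 42.86%

42.86%


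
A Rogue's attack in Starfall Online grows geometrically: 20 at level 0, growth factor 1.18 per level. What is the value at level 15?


value = base * growth^level
= 20 * 1.18^15
= 20 * 11.973748
= 239.47

239.47 attack


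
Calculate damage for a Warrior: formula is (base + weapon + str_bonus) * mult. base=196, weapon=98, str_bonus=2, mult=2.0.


Sum base + weapon + str = 196 + 98 + 2 = 296
Multiply by 2.0:
296 * 2.0 = 592.0

592.0 damage


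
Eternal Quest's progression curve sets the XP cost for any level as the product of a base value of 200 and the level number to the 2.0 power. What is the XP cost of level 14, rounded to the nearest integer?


XP = 200 * level^2.0
Substitute level = 14:
XP = 200 * 14^2.0
= 200 * 196.0
= 39200

39200 XP


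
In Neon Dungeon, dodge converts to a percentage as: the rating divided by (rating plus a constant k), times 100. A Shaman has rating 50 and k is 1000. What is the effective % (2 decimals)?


effective% = rating / (rating + k) * 100
= 50 / (50 + 1000) * 100
= 50 / 1050 * 100
= 0.047619 * 100
= 4.76%

4.76%


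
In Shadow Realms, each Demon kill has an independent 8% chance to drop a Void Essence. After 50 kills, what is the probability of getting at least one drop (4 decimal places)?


P(at least one) = 1 - P(none) = 1 - (1-p)^n
p = 8/100 = 0.08
1 - p = 0.92
(1 - p)^50 = 0.92^50 = 0.015466
P(at least one) = 1 - 0.015466 = 0.9845

0.9845


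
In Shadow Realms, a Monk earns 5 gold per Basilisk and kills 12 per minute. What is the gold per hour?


Gold per minute = 5 * 12 = 60
Gold per hour = 60 * 60 = 3600

3600 gold/hour


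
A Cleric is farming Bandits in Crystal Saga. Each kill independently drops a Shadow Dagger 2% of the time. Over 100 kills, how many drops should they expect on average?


Expected drops = kills * (drop_rate / 100)
= 100 * (2 / 100)
= 100 * 0.02
= 2.0

2.0 drops


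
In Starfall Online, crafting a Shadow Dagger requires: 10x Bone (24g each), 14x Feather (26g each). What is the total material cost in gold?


Cost breakdown:
  Bone: 10 * 24 = 240
  Feather: 14 * 26 = 364
Total = 240 + 364 = 604

604 gold


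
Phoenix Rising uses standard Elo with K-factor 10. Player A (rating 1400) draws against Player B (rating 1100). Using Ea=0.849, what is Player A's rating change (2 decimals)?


Elo update: delta = K * (S - Ea), where S = 0.5 (draws)
S - Ea = 0.5 - 0.849 = -0.349
Rating change = 10 * -0.349
= -3.49

-3.49 rating points


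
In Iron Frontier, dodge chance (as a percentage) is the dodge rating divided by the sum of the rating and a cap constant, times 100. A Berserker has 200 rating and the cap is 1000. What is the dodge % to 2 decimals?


dodge% = 200 / (200 + 1000) * 100
= 200 / 1200 * 100
= 0.166667 * 100
= 16.67%

16.67%


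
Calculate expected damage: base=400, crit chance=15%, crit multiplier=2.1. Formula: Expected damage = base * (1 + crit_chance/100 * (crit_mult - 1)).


E[dmg] = base * (1 + crit_chance * (crit_mult - 1))
cc as decimal = 15/100 = 0.15
cm - 1 = 2.1 - 1 = 1.1
Bonus factor = 0.15 * 1.1 = 0.165
Total multiplier = 1 + 0.165 = 1.165
Expected damage = 400 * 1.165 = 466.00

466.00 damage


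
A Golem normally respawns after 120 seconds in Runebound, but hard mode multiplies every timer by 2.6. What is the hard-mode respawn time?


Respawn time = base * multiplier
= 120 * 2.6
= 312.0 seconds

312.0 seconds


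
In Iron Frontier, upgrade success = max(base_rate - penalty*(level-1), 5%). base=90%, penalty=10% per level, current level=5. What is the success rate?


raw_rate = 90 - 10 * (5 - 1)
= 90 - 10 * 4
= 90 - 40
= 50
Apply floor: max(50, 5) = 50%

50%


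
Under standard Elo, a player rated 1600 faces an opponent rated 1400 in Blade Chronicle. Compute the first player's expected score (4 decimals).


Elo expected score: Ea = 1/(1 + 10^((Rb-Ra)/400))
Rb - Ra = 1400 - 1600 = -200
(Rb-Ra)/400 = -200/400 = -0.5
10^-0.5 = 0.316228
Ea = 1/(1 + 0.316228) = 1/1.316228 = 0.7597

0.7597


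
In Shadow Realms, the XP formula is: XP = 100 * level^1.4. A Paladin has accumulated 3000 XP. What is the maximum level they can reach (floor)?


XP = 100 * level^1.4, so level = (XP / 100)^(1/1.4)
= (3000 / 100)^(1/1.4)
= 30.0^0.7143
= 11.3524
Floor: level = 11

level 11


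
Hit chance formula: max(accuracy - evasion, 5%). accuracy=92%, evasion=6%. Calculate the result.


accuracy - evasion = 92 - 6 = 86
Apply floor: max(86, 5) = 86
Hit chance = 86%

86%


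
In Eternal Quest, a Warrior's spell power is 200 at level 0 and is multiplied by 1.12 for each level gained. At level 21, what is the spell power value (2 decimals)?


value = base * growth^level
= 200 * 1.12^21
= 200 * 10.803848
= 2160.77

2160.77 spell power


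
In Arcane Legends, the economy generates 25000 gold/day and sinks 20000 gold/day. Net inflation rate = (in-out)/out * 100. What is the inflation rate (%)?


Net gold = 25000 - 20000 = 5000
Inflation rate = net / sunk * 100 = 5000 / 20000 * 100
= 0.25 * 100
= 25.00%

25.00%


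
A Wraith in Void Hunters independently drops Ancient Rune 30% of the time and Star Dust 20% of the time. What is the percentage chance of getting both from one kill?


For independent events, P(both) = P(A) * P(B)
= 30% * 20%
= 600 / 100 %
= 6.0%

6.0%


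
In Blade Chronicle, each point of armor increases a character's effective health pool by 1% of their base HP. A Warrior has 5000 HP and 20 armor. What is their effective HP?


EHP = 5000 * (1 + 20/100)
= 5000 * (1 + 0.2)
= 5000 * 1.2
= 6000.0

6000.0 EHP


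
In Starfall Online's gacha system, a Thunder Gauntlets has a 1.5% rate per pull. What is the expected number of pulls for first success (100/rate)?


Expected pulls for a geometric distribution = 1/p = 100 / rate%
= 100 / 1.5
= 66.67

66.67 pulls


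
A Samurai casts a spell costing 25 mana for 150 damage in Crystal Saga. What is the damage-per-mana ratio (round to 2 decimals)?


Efficiency = damage / mana
= 150 / 25
= 6.00

6.00 dmg/mana


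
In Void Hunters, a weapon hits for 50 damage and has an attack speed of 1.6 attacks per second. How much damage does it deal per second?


DPS = damage * attack_speed
= 50 * 1.6
= 80.0

80.0 DPS


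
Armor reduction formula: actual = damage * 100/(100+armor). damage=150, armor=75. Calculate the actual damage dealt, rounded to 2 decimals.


actual = 150 * 100 / (100 + 75)
= 150 * 100 / 175
= 15000 / 175
= 85.71

85.71 damage


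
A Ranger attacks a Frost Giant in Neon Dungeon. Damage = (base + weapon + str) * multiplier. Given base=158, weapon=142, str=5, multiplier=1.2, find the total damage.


Sum base + weapon + str = 158 + 142 + 5 = 305
Multiply by 1.2:
305 * 1.2 = 366.0

366.0 damage


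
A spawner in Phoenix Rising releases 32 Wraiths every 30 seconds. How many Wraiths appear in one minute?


Spawns per minute = count * (60 / interval)
= 32 * (60 / 30)
= 32 * 2.0
= 64.0

64.0 per minute


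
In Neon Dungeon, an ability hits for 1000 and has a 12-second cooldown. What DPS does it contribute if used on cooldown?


DPS = damage / cooldown
= 1000 / 12
= 83.33

83.33 DPS


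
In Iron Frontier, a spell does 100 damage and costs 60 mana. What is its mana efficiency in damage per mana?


Efficiency = damage / mana
= 100 / 60
= 1.67

1.67 dmg/mana


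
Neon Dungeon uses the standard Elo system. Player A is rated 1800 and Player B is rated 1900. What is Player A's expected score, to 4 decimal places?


Elo expected score: Ea = 1/(1 + 10^((Rb-Ra)/400))
Rb - Ra = 1900 - 1800 = 100
(Rb-Ra)/400 = 100/400 = 0.25
10^0.25 = 1.778279
Ea = 1/(1 + 1.778279) = 1/2.778279 = 0.3599

0.3599


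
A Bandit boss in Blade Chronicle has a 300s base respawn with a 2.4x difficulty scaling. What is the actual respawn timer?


Respawn time = base * multiplier
= 300 * 2.4
= 720.0 seconds

720.0 seconds


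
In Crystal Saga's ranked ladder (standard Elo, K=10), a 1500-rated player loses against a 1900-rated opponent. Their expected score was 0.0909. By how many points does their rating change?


Elo update: delta = K * (S - Ea), where S = 0 (loses)
S - Ea = 0 - 0.0909 = -0.0909
Rating change = 10 * -0.0909
= -0.91

-0.91 rating points


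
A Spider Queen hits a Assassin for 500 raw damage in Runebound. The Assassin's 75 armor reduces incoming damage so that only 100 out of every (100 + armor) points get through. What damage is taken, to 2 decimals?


actual = 500 * 100 / (100 + 75)
= 500 * 100 / 175
= 50000 / 175
= 285.71

285.71 damage


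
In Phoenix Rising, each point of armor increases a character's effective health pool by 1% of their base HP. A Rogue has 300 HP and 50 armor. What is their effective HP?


EHP = 300 * (1 + 50/100)
= 300 * (1 + 0.5)
= 300 * 1.5
= 450.0

450.0 EHP


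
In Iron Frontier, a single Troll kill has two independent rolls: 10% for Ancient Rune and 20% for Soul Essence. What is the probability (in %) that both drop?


For independent events, P(both) = P(A) * P(B)
= 10% * 20%
= 200 / 100 %
= 2.0%

2.0%


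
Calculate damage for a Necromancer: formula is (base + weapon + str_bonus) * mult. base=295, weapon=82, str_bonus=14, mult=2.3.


Sum base + weapon + str = 295 + 82 + 14 = 391
Multiply by 2.3:
391 * 2.3 = 899.3

899.3 damage


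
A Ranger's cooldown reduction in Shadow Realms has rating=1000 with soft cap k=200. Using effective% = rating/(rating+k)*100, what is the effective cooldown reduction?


effective% = rating / (rating + k) * 100
= 1000 / (1000 + 200) * 100
= 1000 / 1200 * 100
= 0.833333 * 100
= 83.33%

83.33%


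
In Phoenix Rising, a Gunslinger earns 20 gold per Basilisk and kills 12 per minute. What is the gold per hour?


Gold per minute = 20 * 12 = 240
Gold per hour = 240 * 60 = 14400

14400 gold/hour


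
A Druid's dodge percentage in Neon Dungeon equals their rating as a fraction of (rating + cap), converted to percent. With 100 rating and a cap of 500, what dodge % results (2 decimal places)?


dodge% = 100 / (100 + 500) * 100
= 100 / 600 * 100
= 0.166667 * 100
= 16.67%

16.67%


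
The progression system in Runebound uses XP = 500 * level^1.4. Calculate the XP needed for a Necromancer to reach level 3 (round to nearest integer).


XP = 500 * level^1.4
Substitute level = 3:
XP = 500 * 3^1.4
= 500 * 4.6555
= 2328

2328 XP


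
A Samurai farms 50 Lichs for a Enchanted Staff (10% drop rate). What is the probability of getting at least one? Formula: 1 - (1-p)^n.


P(at least one) = 1 - P(none) = 1 - (1-p)^n
p = 10/100 = 0.1
1 - p = 0.9
(1 - p)^50 = 0.9^50 = 0.005154
P(at least one) = 1 - 0.005154 = 0.9948

0.9948


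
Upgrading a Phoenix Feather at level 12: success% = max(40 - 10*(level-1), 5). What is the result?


raw_rate = 40 - 10 * (12 - 1)
= 40 - 10 * 11
= 40 - 110
= -70
Apply floor: max(-70, 5) = 5%

5%


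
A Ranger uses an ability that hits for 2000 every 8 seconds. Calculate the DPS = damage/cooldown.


DPS = damage / cooldown
= 2000 / 8
= 250.00

250.00 DPS


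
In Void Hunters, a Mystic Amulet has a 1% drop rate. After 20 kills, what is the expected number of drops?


Expected drops = kills * (drop_rate / 100)
= 20 * (1 / 100)
= 20 * 0.01
= 0.2

0.2 drops


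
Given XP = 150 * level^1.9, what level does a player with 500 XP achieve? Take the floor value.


XP = 150 * level^1.9, so level = (XP / 150)^(1/1.9)
= (500 / 150)^(1/1.9)
= 3.3333^0.5263
= 1.8845
Floor: level = 1

level 1


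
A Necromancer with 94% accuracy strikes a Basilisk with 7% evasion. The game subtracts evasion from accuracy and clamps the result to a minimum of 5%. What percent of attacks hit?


accuracy - evasion = 94 - 7 = 87
Apply floor: max(87, 5) = 87
Hit chance = 87%

87%


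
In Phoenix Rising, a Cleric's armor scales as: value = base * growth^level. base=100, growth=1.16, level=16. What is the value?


value = base * growth^level
= 100 * 1.16^16
= 100 * 10.748004
= 1074.80

1074.80 armor


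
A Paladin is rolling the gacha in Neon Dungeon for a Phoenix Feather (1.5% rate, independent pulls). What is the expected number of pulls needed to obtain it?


Expected pulls for a geometric distribution = 1/p = 100 / rate%
= 100 / 1.5
= 66.67

66.67 pulls


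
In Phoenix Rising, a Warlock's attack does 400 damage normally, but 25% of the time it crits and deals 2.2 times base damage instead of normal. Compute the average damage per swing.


E[dmg] = base * (1 + crit_chance * (crit_mult - 1))
cc as decimal = 25/100 = 0.25
cm - 1 = 2.2 - 1 = 1.2
Bonus factor = 0.25 * 1.2 = 0.3
Total multiplier = 1 + 0.3 = 1.3
Expected damage = 400 * 1.3 = 520.00

520.00 damage


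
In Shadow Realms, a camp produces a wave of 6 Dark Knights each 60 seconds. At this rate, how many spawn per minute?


Spawns per minute = count * (60 / interval)
= 6 * (60 / 60)
= 6 * 1.0
= 6.0

6.0 per minute


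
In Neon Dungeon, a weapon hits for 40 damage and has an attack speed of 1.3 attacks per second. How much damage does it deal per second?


DPS = damage * attack_speed
= 40 * 1.3
= 52.0

52.0 DPS


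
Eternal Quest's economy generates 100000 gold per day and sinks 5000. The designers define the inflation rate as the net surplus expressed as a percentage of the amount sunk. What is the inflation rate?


Net gold = 100000 - 5000 = 95000
Inflation rate = net / sunk * 100 = 95000 / 5000 * 100
= 19.0 * 100
= 1900.00%

1900.00%


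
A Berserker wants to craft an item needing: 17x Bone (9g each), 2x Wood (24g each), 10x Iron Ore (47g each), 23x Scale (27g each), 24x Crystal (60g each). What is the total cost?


Cost breakdown:
  Bone: 17 * 9 = 153
  Wood: 2 * 24 = 48
  Iron Ore: 10 * 47 = 470
  Scale: 23 * 27 = 621
  Crystal: 24 * 60 = 1440
Total = 153 + 48 + 470 + 621 + 1440 = 2732

2732 gold


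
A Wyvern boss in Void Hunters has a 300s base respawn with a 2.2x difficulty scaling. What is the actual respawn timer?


Respawn time = base * multiplier
= 300 * 2.2
= 660.0 seconds

660.0 seconds


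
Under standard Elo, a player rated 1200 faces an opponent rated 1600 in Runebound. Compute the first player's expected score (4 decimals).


Elo expected score: Ea = 1/(1 + 10^((Rb-Ra)/400))
Rb - Ra = 1600 - 1200 = 400
(Rb-Ra)/400 = 400/400 = 1.0
10^1.0 = 10.0
Ea = 1/(1 + 10.0) = 1/11.0 = 0.0909

0.0909


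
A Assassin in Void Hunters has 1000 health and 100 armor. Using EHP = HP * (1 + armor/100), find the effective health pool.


EHP = 1000 * (1 + 100/100)
= 1000 * (1 + 1.0)
= 1000 * 2.0
= 2000.0

2000.0 EHP


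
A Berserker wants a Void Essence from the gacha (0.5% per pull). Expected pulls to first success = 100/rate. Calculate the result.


Expected pulls for a geometric distribution = 1/p = 100 / rate%
= 100 / 0.5
= 200.0

200.0 pulls


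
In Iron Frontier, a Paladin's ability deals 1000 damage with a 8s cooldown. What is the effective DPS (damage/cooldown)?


DPS = damage / cooldown
= 1000 / 8
= 125.00

125.00 DPS


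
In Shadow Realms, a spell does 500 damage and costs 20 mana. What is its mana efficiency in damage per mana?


Efficiency = damage / mana
= 500 / 20
= 25.00

25.00 dmg/mana


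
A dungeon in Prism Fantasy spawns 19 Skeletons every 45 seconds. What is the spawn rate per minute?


Spawns per minute = count * (60 / interval)
= 19 * (60 / 45)
= 19 * 1.3333
= 25.33

25.33 per minute


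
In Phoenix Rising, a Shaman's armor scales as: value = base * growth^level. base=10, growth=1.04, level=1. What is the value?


value = base * growth^level
= 10 * 1.04^1
= 10 * 1.04
= 10.40

10.40 armor


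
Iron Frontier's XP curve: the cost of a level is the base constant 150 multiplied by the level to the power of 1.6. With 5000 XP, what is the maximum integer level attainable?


XP = 150 * level^1.6, so level = (XP / 150)^(1/1.6)
= (5000 / 150)^(1/1.6)
= 33.3333^0.625
= 8.9495
Floor: level = 8

level 8


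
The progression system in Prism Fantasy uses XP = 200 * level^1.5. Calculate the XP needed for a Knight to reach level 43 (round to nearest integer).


XP = 200 * level^1.5
Substitute level = 43:
XP = 200 * 43^1.5
= 200 * 281.9699
= 56394

56394 XP


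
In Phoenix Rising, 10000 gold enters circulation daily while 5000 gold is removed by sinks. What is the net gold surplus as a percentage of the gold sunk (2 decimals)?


Net gold = 10000 - 5000 = 5000
Inflation rate = net / sunk * 100 = 5000 / 5000 * 100
= 1.0 * 100
= 100.00%

100.00%


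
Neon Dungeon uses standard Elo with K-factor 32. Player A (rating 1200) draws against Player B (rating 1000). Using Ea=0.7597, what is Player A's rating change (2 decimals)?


Elo update: delta = K * (S - Ea), where S = 0.5 (draws)
S - Ea = 0.5 - 0.7597 = -0.2597
Rating change = 32 * -0.2597
= -8.31

-8.31 rating points


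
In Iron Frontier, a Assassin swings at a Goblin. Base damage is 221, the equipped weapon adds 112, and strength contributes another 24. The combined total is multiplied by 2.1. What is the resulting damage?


Sum base + weapon + str = 221 + 112 + 24 = 357
Multiply by 2.1:
357 * 2.1 = 749.7

749.7 damage


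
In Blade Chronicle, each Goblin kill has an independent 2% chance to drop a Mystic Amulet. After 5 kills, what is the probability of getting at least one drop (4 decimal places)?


P(at least one) = 1 - P(none) = 1 - (1-p)^n
p = 2/100 = 0.02
1 - p = 0.98
(1 - p)^5 = 0.98^5 = 0.903921
P(at least one) = 1 - 0.903921 = 0.0961

0.0961


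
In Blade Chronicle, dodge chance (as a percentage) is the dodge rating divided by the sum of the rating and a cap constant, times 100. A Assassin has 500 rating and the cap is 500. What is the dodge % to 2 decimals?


dodge% = 500 / (500 + 500) * 100
= 500 / 1000 * 100
= 0.5 * 100
= 50.00%

50.00%


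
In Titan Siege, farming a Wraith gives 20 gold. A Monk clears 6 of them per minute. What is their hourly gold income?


Gold per minute = 20 * 6 = 120
Gold per hour = 120 * 60 = 7200

7200 gold/hour


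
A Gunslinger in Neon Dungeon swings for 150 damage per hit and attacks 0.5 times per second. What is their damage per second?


DPS = damage * attack_speed
= 150 * 0.5
= 75.0

75.0 DPS


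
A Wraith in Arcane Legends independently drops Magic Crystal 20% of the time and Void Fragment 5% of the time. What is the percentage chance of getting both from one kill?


For independent events, P(both) = P(A) * P(B)
= 20% * 5%
= 100 / 100 %
= 1.0%

1.0%


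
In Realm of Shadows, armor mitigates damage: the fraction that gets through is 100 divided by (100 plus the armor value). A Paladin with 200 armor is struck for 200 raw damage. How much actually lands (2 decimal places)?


actual = 200 * 100 / (100 + 200)
= 200 * 100 / 300
= 20000 / 300
= 66.67

66.67 damage


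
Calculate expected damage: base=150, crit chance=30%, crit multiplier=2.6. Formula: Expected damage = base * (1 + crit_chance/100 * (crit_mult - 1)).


E[dmg] = base * (1 + crit_chance * (crit_mult - 1))
cc as decimal = 30/100 = 0.3
cm - 1 = 2.6 - 1 = 1.6
Bonus factor = 0.3 * 1.6 = 0.48
Total multiplier = 1 + 0.48 = 1.48
Expected damage = 150 * 1.48 = 222.00

222.00 damage


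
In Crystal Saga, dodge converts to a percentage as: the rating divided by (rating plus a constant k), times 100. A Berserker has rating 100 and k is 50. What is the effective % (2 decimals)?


effective% = rating / (rating + k) * 100
= 100 / (100 + 50) * 100
= 100 / 150 * 100
= 0.666667 * 100
= 66.67%

66.67%


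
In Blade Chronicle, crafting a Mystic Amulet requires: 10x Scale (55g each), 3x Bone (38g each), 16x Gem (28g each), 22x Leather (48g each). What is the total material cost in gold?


Cost breakdown:
  Scale: 10 * 55 = 550
  Bone: 3 * 38 = 114
  Gem: 16 * 28 = 448
  Leather: 22 * 48 = 1056
Total = 550 + 114 + 448 + 1056 = 2168

2168 gold


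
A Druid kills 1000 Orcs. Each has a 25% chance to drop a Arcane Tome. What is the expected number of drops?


Expected drops = kills * (drop_rate / 100)
= 1000 * (25 / 100)
= 1000 * 0.25
= 250.0

250.0 drops


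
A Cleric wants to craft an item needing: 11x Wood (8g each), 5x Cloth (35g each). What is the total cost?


Cost breakdown:
  Wood: 11 * 8 = 88
  Cloth: 5 * 35 = 175
Total = 88 + 175 = 263

263 gold


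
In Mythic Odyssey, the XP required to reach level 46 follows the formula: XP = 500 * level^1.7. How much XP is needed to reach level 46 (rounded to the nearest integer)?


XP = 500 * level^1.7
Substitute level = 46:
XP = 500 * 46^1.7
= 500 * 670.9472
= 335474

335474 XP


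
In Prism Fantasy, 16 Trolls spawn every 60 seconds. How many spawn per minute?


Spawns per minute = count * (60 / interval)
= 16 * (60 / 60)
= 16 * 1.0
= 16.0

16.0 per minute


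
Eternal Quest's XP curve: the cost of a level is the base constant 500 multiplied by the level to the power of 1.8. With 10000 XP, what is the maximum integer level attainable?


XP = 500 * level^1.8, so level = (XP / 500)^(1/1.8)
= (10000 / 500)^(1/1.8)
= 20.0^0.5556
= 5.282
Floor: level = 5

level 5


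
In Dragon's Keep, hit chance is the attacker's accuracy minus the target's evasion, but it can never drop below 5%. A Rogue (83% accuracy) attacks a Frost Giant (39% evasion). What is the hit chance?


accuracy - evasion = 83 - 39 = 44
Apply floor: max(44, 5) = 44
Hit chance = 44%

44%


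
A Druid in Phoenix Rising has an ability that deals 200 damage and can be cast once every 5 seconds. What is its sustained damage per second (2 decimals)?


DPS = damage / cooldown
= 200 / 5
= 40.00

40.00 DPS


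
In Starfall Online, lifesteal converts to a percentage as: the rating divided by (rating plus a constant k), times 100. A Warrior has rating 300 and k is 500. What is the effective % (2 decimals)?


effective% = rating / (rating + k) * 100
= 300 / (300 + 500) * 100
= 300 / 800 * 100
= 0.375 * 100
= 37.50%

37.50%


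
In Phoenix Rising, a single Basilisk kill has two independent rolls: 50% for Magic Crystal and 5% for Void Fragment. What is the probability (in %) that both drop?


For independent events, P(both) = P(A) * P(B)
= 50% * 5%
= 250 / 100 %
= 2.5%

2.5%


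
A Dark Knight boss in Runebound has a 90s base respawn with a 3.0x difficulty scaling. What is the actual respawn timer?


Respawn time = base * multiplier
= 90 * 3.0
= 270.0 seconds

270.0 seconds


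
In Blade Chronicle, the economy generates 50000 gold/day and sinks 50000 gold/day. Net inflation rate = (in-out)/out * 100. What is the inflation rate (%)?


Net gold = 50000 - 50000 = 0
Inflation rate = net / sunk * 100 = 0 / 50000 * 100
= 0.0 * 100
= 0.00%

0.00%


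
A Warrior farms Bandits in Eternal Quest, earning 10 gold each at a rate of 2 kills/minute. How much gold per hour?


Gold per minute = 10 * 2 = 20
Gold per hour = 20 * 60 = 1200

1200 gold/hour


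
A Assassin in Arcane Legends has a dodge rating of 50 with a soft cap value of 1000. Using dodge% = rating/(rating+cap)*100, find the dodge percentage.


dodge% = 50 / (50 + 1000) * 100
= 50 / 1050 * 100
= 0.047619 * 100
= 4.76%

4.76%


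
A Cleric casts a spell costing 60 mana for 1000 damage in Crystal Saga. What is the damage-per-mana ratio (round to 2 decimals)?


Efficiency = damage / mana
= 1000 / 60
= 16.67

16.67 dmg/mana


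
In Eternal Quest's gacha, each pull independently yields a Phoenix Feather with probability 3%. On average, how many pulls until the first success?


Expected pulls for a geometric distribution = 1/p = 100 / rate%
= 100 / 3
= 33.33

33.33 pulls


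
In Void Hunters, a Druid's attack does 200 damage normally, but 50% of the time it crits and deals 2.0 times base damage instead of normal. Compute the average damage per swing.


E[dmg] = base * (1 + crit_chance * (crit_mult - 1))
cc as decimal = 50/100 = 0.5
cm - 1 = 2.0 - 1 = 1.0
Bonus factor = 0.5 * 1.0 = 0.5
Total multiplier = 1 + 0.5 = 1.5
Expected damage = 200 * 1.5 = 300.00

300.00 damage
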